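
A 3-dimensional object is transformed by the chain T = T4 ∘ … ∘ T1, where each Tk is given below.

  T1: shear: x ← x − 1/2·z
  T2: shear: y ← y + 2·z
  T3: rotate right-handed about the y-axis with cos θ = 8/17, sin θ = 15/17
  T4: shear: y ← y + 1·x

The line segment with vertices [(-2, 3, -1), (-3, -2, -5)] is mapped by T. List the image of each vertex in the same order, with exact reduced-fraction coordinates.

image vertices: (-27/17, -10/17, 29/34), (-79/17, -283/17, -65/34)

T1 shear: x ← x − 1/2·z: (-2, 3, -1) → (-3/2, 3, -1); (-3, -2, -5) → (-1/2, -2, -5)
T2 shear: y ← y + 2·z: (-3/2, 3, -1) → (-3/2, 1, -1); (-1/2, -2, -5) → (-1/2, -12, -5)
T3 rotate right-handed about the y-axis with cos θ = 8/17, sin θ = 15/17: (-3/2, 1, -1) → (-27/17, 1, 29/34); (-1/2, -12, -5) → (-79/17, -12, -65/34)
T4 shear: y ← y + 1·x: (-27/17, 1, 29/34) → (-27/17, -10/17, 29/34); (-79/17, -12, -65/34) → (-79/17, -283/17, -65/34)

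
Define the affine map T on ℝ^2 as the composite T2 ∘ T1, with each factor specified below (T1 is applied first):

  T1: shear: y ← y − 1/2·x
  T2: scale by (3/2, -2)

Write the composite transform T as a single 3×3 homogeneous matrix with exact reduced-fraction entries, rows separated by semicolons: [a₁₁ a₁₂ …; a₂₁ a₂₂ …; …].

T = [3/2 0 0; 1 -2 0; 0 0 1]

T1 = [1 0 0; -1/2 1 0; 0 0 1]
T2·T1 = [3/2 0 0; 1 -2 0; 0 0 1]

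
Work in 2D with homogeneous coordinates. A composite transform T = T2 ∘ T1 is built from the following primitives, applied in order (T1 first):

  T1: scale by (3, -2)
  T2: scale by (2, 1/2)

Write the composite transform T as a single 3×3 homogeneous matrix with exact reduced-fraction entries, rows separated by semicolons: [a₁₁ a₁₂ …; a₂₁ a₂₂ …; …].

T1 = [3 0 0; 0 -2 0; 0 0 1]
T2·T1 = [6 0 0; 0 -1 0; 0 0 1]

T = [6 0 0; 0 -1 0; 0 0 1]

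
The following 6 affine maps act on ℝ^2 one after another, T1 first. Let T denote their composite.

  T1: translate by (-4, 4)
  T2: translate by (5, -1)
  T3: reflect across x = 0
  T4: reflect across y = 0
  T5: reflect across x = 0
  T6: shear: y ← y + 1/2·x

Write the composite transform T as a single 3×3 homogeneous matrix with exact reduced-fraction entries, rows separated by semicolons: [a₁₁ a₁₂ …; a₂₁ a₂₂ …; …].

T = [1 0 1; 1/2 -1 -5/2; 0 0 1]

T1 = [1 0 -4; 0 1 4; 0 0 1]
T2·T1 = [1 0 1; 0 1 3; 0 0 1]
T3·…·T1 = [-1 0 -1; 0 1 3; 0 0 1]
T4·…·T1 = [-1 0 -1; 0 -1 -3; 0 0 1]
T5·…·T1 = [1 0 1; 0 -1 -3; 0 0 1]
T6·…·T1 = [1 0 1; 1/2 -1 -5/2; 0 0 1]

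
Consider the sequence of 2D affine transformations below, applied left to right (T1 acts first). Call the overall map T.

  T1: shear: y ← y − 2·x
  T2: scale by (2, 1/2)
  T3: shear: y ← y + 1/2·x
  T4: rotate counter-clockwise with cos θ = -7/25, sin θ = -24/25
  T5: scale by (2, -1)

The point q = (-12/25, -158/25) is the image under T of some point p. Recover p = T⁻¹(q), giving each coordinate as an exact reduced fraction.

p = (-3, -4)

T1 = [1 0 0; -2 1 0; 0 0 1]
T2·T1 = [2 0 0; -1 1/2 0; 0 0 1]
T3·…·T1 = [2 0 0; 0 1/2 0; 0 0 1]
T4·…·T1 = [-14/25 12/25 0; -48/25 -7/50 0; 0 0 1]
T5·…·T1 = [-28/25 24/25 0; 48/25 7/50 0; 0 0 1]
det M = -2; M⁻¹ = [-7/100 12/25 0; 24/25 14/25 0; 0 0 1]
M⁻¹ · (-12/25, -158/25)ᵀ = (-3, -4)ᵀ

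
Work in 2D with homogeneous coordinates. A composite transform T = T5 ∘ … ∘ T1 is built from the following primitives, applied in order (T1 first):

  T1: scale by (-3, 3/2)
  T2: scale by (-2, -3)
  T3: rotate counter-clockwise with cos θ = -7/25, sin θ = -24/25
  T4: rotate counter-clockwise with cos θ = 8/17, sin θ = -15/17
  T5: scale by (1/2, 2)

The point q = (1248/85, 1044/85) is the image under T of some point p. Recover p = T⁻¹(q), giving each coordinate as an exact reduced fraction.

p = (-5, 0)

T1 = [-3 0 0; 0 3/2 0; 0 0 1]
T2·T1 = [6 0 0; 0 -9/2 0; 0 0 1]
T3·…·T1 = [-42/25 -108/25 0; -144/25 63/50 0; 0 0 1]
T4·…·T1 = [-2496/425 -783/850 0; -522/425 1872/425 0; 0 0 1]
T5·…·T1 = [-1248/425 -783/1700 0; -1044/425 3744/425 0; 0 0 1]
det M = -27; M⁻¹ = [-416/1275 -29/1700 0; -116/1275 416/3825 0; 0 0 1]
M⁻¹ · (1248/85, 1044/85)ᵀ = (-5, 0)ᵀ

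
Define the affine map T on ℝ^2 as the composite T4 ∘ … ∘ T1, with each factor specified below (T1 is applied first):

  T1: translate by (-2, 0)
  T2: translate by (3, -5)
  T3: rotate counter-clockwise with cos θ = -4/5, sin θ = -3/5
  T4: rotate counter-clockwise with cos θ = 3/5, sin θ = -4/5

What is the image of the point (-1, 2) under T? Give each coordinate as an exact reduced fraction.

T1 translate by (-2, 0): (-1, 2) → (-3, 2)
T2 translate by (3, -5): (-3, 2) → (0, -3)
T3 rotate counter-clockwise with cos θ = -4/5, sin θ = -3/5: (0, -3) → (-9/5, 12/5)
T4 rotate counter-clockwise with cos θ = 3/5, sin θ = -4/5: (-9/5, 12/5) → (21/25, 72/25)

T(p) = (21/25, 72/25)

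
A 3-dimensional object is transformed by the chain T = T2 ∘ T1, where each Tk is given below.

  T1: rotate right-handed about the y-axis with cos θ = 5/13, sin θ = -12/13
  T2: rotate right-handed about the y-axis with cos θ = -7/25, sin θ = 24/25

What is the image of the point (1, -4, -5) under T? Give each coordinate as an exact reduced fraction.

T(p) = (-59/25, -4, -113/25)

T1 rotate right-handed about the y-axis with cos θ = 5/13, sin θ = -12/13: (1, -4, -5) → (5, -4, -1)
T2 rotate right-handed about the y-axis with cos θ = -7/25, sin θ = 24/25: (5, -4, -1) → (-59/25, -4, -113/25)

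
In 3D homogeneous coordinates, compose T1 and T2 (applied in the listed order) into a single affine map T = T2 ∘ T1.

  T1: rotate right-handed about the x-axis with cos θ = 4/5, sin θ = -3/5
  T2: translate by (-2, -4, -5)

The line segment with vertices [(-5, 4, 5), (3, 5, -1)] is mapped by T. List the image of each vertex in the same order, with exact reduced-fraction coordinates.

image vertices: (-7, 11/5, -17/5), (1, -3/5, -44/5)

T1 rotate right-handed about the x-axis with cos θ = 4/5, sin θ = -3/5: (-5, 4, 5) → (-5, 31/5, 8/5); (3, 5, -1) → (3, 17/5, -19/5)
T2 translate by (-2, -4, -5): (-5, 31/5, 8/5) → (-7, 11/5, -17/5); (3, 17/5, -19/5) → (1, -3/5, -44/5)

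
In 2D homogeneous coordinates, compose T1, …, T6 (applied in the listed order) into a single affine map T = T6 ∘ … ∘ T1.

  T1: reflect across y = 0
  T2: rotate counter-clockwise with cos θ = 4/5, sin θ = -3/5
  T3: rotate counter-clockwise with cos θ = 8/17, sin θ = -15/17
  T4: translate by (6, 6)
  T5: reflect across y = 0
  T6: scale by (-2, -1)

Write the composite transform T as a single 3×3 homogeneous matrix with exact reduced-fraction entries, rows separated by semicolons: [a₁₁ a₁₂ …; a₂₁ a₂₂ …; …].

T = [26/85 168/85 -12; -84/85 13/85 6; 0 0 1]

T1 = [1 0 0; 0 -1 0; 0 0 1]
T2·T1 = [4/5 -3/5 0; -3/5 -4/5 0; 0 0 1]
T3·…·T1 = [-13/85 -84/85 0; -84/85 13/85 0; 0 0 1]
T4·…·T1 = [-13/85 -84/85 6; -84/85 13/85 6; 0 0 1]
T5·…·T1 = [-13/85 -84/85 6; 84/85 -13/85 -6; 0 0 1]
T6·…·T1 = [26/85 168/85 -12; -84/85 13/85 6; 0 0 1]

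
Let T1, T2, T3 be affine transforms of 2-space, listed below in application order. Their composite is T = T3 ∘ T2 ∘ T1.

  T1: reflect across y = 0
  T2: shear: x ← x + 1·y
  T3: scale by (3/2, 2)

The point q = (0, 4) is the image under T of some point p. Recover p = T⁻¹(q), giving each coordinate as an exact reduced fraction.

p = (-2, -2)

T1 = [1 0 0; 0 -1 0; 0 0 1]
T2·T1 = [1 -1 0; 0 -1 0; 0 0 1]
T3·…·T1 = [3/2 -3/2 0; 0 -2 0; 0 0 1]
det M = -3; M⁻¹ = [2/3 -1/2 0; 0 -1/2 0; 0 0 1]
M⁻¹ · (0, 4)ᵀ = (-2, -2)ᵀ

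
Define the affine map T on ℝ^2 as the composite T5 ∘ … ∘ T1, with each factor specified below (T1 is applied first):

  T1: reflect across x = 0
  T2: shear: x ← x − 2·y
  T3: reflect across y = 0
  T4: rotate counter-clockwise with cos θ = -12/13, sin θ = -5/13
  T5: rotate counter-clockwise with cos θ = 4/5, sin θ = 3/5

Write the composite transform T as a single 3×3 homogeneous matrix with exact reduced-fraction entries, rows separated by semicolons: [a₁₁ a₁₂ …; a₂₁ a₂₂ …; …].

T = [33/65 2/13 0; 56/65 29/13 0; 0 0 1]

T1 = [-1 0 0; 0 1 0; 0 0 1]
T2·T1 = [-1 -2 0; 0 1 0; 0 0 1]
T3·…·T1 = [-1 -2 0; 0 -1 0; 0 0 1]
T4·…·T1 = [12/13 19/13 0; 5/13 22/13 0; 0 0 1]
T5·…·T1 = [33/65 2/13 0; 56/65 29/13 0; 0 0 1]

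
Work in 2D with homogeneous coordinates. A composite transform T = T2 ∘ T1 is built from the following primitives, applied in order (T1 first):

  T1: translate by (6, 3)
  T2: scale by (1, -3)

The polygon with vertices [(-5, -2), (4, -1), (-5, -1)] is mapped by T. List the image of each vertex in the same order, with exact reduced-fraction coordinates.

image vertices: (1, -3), (10, -6), (1, -6)

T1 translate by (6, 3): (-5, -2) → (1, 1); (4, -1) → (10, 2); (-5, -1) → (1, 2)
T2 scale by (1, -3): (1, 1) → (1, -3); (10, 2) → (10, -6); (1, 2) → (1, -6)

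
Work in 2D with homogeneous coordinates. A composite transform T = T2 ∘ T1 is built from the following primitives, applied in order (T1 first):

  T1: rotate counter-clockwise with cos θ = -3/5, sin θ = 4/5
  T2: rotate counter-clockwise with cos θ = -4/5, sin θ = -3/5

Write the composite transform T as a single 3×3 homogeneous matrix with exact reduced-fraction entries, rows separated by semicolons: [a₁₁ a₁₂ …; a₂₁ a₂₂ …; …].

T1 = [-3/5 -4/5 0; 4/5 -3/5 0; 0 0 1]
T2·T1 = [24/25 7/25 0; -7/25 24/25 0; 0 0 1]

T = [24/25 7/25 0; -7/25 24/25 0; 0 0 1]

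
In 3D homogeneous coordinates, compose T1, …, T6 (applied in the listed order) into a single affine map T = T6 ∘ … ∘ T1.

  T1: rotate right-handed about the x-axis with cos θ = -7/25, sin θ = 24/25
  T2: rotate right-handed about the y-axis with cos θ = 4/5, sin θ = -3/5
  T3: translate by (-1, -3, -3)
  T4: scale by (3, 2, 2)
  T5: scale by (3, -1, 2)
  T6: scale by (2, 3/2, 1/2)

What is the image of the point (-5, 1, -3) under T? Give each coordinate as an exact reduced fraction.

T(p) = (-2736/25, 6/5, -228/25)

T1 rotate right-handed about the x-axis with cos θ = -7/25, sin θ = 24/25: (-5, 1, -3) → (-5, 13/5, 9/5)
T2 rotate right-handed about the y-axis with cos θ = 4/5, sin θ = -3/5: (-5, 13/5, 9/5) → (-127/25, 13/5, -39/25)
T3 translate by (-1, -3, -3): (-127/25, 13/5, -39/25) → (-152/25, -2/5, -114/25)
T4 scale by (3, 2, 2): (-152/25, -2/5, -114/25) → (-456/25, -4/5, -228/25)
T5 scale by (3, -1, 2): (-456/25, -4/5, -228/25) → (-1368/25, 4/5, -456/25)
T6 scale by (2, 3/2, 1/2): (-1368/25, 4/5, -456/25) → (-2736/25, 6/5, -228/25)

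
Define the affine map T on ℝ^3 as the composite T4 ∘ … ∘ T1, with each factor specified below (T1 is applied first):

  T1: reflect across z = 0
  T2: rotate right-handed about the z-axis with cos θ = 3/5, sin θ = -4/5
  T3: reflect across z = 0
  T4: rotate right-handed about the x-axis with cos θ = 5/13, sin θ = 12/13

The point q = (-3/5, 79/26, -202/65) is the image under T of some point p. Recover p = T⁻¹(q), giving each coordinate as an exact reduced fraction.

p = (1, -3/2, -4)

T1 = [1 0 0 0; 0 1 0 0; 0 0 -1 0; 0 0 0 1]
T2·T1 = [3/5 4/5 0 0; -4/5 3/5 0 0; 0 0 -1 0; 0 0 0 1]
T3·…·T1 = [3/5 4/5 0 0; -4/5 3/5 0 0; 0 0 1 0; 0 0 0 1]
T4·…·T1 = [3/5 4/5 0 0; -4/13 3/13 -12/13 0; -48/65 36/65 5/13 0; 0 0 0 1]
det M = 1; M⁻¹ = [3/5 -4/13 -48/65 0; 4/5 3/13 36/65 0; 0 -12/13 5/13 0; 0 0 0 1]
M⁻¹ · (-3/5, 79/26, -202/65)ᵀ = (1, -3/2, -4)ᵀ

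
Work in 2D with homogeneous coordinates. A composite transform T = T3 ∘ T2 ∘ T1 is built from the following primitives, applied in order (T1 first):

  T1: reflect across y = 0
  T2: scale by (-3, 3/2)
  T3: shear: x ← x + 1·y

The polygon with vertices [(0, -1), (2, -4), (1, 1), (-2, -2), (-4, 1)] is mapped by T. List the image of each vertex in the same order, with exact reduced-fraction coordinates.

image vertices: (3/2, 3/2), (0, 6), (-9/2, -3/2), (9, 3), (21/2, -3/2)

T1 reflect across y = 0: (0, -1) → (0, 1); (2, -4) → (2, 4); (1, 1) → (1, -1); (-2, -2) → (-2, 2); (-4, 1) → (-4, -1)
T2 scale by (-3, 3/2): (0, 1) → (0, 3/2); (2, 4) → (-6, 6); (1, -1) → (-3, -3/2); (-2, 2) → (6, 3); (-4, -1) → (12, -3/2)
T3 shear: x ← x + 1·y: (0, 3/2) → (3/2, 3/2); (-6, 6) → (0, 6); (-3, -3/2) → (-9/2, -3/2); (6, 3) → (9, 3); (12, -3/2) → (21/2, -3/2)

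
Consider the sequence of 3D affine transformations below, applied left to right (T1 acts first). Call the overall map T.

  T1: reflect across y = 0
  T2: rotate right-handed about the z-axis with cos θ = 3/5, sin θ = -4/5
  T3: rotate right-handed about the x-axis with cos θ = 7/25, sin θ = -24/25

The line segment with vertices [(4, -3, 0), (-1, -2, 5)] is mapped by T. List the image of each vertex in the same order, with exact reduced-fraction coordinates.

image vertices: (24/5, -49/125, 168/125), (1, 134/25, -13/25)

T1 reflect across y = 0: (4, -3, 0) → (4, 3, 0); (-1, -2, 5) → (-1, 2, 5)
T2 rotate right-handed about the z-axis with cos θ = 3/5, sin θ = -4/5: (4, 3, 0) → (24/5, -7/5, 0); (-1, 2, 5) → (1, 2, 5)
T3 rotate right-handed about the x-axis with cos θ = 7/25, sin θ = -24/25: (24/5, -7/5, 0) → (24/5, -49/125, 168/125); (1, 2, 5) → (1, 134/25, -13/25)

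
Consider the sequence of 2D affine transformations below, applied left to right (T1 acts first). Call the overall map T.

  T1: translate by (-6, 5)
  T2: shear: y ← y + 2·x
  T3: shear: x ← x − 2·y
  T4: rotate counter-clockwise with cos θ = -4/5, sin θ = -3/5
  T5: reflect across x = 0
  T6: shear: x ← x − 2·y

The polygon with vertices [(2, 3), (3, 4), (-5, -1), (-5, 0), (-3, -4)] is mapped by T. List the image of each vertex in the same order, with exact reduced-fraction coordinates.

image vertices: (-8, 12/5), (-15, 3), (32, -3/5), (29, -1/5), (33, -7/5)

T1 translate by (-6, 5): (2, 3) → (-4, 8); (3, 4) → (-3, 9); (-5, -1) → (-11, 4); (-5, 0) → (-11, 5); (-3, -4) → (-9, 1)
T2 shear: y ← y + 2·x: (-4, 8) → (-4, 0); (-3, 9) → (-3, 3); (-11, 4) → (-11, -18); (-11, 5) → (-11, -17); (-9, 1) → (-9, -17)
T3 shear: x ← x − 2·y: (-4, 0) → (-4, 0); (-3, 3) → (-9, 3); (-11, -18) → (25, -18); (-11, -17) → (23, -17); (-9, -17) → (25, -17)
T4 rotate counter-clockwise with cos θ = -4/5, sin θ = -3/5: (-4, 0) → (16/5, 12/5); (-9, 3) → (9, 3); (25, -18) → (-154/5, -3/5); (23, -17) → (-143/5, -1/5); (25, -17) → (-151/5, -7/5)
T5 reflect across x = 0: (16/5, 12/5) → (-16/5, 12/5); (9, 3) → (-9, 3); (-154/5, -3/5) → (154/5, -3/5); (-143/5, -1/5) → (143/5, -1/5); (-151/5, -7/5) → (151/5, -7/5)
T6 shear: x ← x − 2·y: (-16/5, 12/5) → (-8, 12/5); (-9, 3) → (-15, 3); (154/5, -3/5) → (32, -3/5); (143/5, -1/5) → (29, -1/5); (151/5, -7/5) → (33, -7/5)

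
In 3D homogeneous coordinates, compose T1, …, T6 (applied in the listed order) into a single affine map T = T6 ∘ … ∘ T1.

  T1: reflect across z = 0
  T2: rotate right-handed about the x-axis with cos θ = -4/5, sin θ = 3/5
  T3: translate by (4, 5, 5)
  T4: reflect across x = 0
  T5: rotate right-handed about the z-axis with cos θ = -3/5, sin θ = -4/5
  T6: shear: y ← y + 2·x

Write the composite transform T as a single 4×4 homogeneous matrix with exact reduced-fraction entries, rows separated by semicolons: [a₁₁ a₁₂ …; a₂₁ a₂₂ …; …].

T = [3/5 -16/25 12/25 32/5; 2 -4/5 3/5 13; 0 3/5 4/5 5; 0 0 0 1]

T1 = [1 0 0 0; 0 1 0 0; 0 0 -1 0; 0 0 0 1]
T2·T1 = [1 0 0 0; 0 -4/5 3/5 0; 0 3/5 4/5 0; 0 0 0 1]
T3·…·T1 = [1 0 0 4; 0 -4/5 3/5 5; 0 3/5 4/5 5; 0 0 0 1]
T4·…·T1 = [-1 0 0 -4; 0 -4/5 3/5 5; 0 3/5 4/5 5; 0 0 0 1]
T5·…·T1 = [3/5 -16/25 12/25 32/5; 4/5 12/25 -9/25 1/5; 0 3/5 4/5 5; 0 0 0 1]
T6·…·T1 = [3/5 -16/25 12/25 32/5; 2 -4/5 3/5 13; 0 3/5 4/5 5; 0 0 0 1]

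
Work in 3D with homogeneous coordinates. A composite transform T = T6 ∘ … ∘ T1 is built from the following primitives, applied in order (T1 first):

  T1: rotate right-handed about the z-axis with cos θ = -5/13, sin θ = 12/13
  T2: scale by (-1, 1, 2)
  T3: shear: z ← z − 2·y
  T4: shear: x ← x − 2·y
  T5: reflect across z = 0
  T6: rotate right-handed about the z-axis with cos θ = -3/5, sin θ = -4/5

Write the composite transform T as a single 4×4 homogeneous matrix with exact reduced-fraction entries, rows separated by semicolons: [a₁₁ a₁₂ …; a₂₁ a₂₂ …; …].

T1 = [-5/13 -12/13 0 0; 12/13 -5/13 0 0; 0 0 1 0; 0 0 0 1]
T2·T1 = [5/13 12/13 0 0; 12/13 -5/13 0 0; 0 0 2 0; 0 0 0 1]
T3·…·T1 = [5/13 12/13 0 0; 12/13 -5/13 0 0; -24/13 10/13 2 0; 0 0 0 1]
T4·…·T1 = [-19/13 22/13 0 0; 12/13 -5/13 0 0; -24/13 10/13 2 0; 0 0 0 1]
T5·…·T1 = [-19/13 22/13 0 0; 12/13 -5/13 0 0; 24/13 -10/13 -2 0; 0 0 0 1]
T6·…·T1 = [21/13 -86/65 0 0; 8/13 -73/65 0 0; 24/13 -10/13 -2 0; 0 0 0 1]

T = [21/13 -86/65 0 0; 8/13 -73/65 0 0; 24/13 -10/13 -2 0; 0 0 0 1]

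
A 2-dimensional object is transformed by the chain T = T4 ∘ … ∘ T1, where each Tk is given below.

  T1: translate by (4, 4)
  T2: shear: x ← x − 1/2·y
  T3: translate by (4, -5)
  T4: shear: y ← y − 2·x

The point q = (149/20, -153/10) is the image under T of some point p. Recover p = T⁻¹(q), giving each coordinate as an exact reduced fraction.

T1 = [1 0 4; 0 1 4; 0 0 1]
T2·T1 = [1 -1/2 2; 0 1 4; 0 0 1]
T3·…·T1 = [1 -1/2 6; 0 1 -1; 0 0 1]
T4·…·T1 = [1 -1/2 6; -2 2 -13; 0 0 1]
det M = 1; M⁻¹ = [2 1/2 -11/2; 2 1 1; 0 0 1]
M⁻¹ · (149/20, -153/10)ᵀ = (7/4, 3/5)ᵀ

p = (7/4, 3/5)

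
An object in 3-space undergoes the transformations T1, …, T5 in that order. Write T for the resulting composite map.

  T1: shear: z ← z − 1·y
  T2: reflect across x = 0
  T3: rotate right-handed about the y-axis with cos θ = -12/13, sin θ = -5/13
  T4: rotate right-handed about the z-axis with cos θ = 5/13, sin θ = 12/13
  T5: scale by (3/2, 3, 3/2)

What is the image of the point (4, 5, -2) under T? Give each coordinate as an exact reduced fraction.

T(p) = (-1095/338, 3963/169, 96/13)

T1 shear: z ← z − 1·y: (4, 5, -2) → (4, 5, -7)
T2 reflect across x = 0: (4, 5, -7) → (-4, 5, -7)
T3 rotate right-handed about the y-axis with cos θ = -12/13, sin θ = -5/13: (-4, 5, -7) → (83/13, 5, 64/13)
T4 rotate right-handed about the z-axis with cos θ = 5/13, sin θ = 12/13: (83/13, 5, 64/13) → (-365/169, 1321/169, 64/13)
T5 scale by (3/2, 3, 3/2): (-365/169, 1321/169, 64/13) → (-1095/338, 3963/169, 96/13)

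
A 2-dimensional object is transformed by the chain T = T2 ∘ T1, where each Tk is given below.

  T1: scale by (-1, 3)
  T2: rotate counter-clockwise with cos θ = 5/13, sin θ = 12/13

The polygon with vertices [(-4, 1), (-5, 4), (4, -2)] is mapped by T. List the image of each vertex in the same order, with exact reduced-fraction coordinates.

image vertices: (-16/13, 63/13), (-119/13, 120/13), (4, -6)

T1 scale by (-1, 3): (-4, 1) → (4, 3); (-5, 4) → (5, 12); (4, -2) → (-4, -6)
T2 rotate counter-clockwise with cos θ = 5/13, sin θ = 12/13: (4, 3) → (-16/13, 63/13); (5, 12) → (-119/13, 120/13); (-4, -6) → (4, -6)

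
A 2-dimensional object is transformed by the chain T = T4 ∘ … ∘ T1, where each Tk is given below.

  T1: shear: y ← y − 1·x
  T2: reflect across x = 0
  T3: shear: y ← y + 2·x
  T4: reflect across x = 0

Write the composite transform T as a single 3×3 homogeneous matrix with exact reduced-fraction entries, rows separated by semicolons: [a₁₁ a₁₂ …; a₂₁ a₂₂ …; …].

T = [1 0 0; -3 1 0; 0 0 1]

T1 = [1 0 0; -1 1 0; 0 0 1]
T2·T1 = [-1 0 0; -1 1 0; 0 0 1]
T3·…·T1 = [-1 0 0; -3 1 0; 0 0 1]
T4·…·T1 = [1 0 0; -3 1 0; 0 0 1]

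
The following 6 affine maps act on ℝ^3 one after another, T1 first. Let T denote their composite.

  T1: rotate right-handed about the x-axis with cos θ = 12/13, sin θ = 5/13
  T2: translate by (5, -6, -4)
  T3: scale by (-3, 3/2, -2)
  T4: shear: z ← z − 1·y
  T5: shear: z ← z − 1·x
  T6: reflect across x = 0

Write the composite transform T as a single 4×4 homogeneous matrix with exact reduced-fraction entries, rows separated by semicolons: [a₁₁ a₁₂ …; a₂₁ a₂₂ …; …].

T1 = [1 0 0 0; 0 12/13 -5/13 0; 0 5/13 12/13 0; 0 0 0 1]
T2·T1 = [1 0 0 5; 0 12/13 -5/13 -6; 0 5/13 12/13 -4; 0 0 0 1]
T3·…·T1 = [-3 0 0 -15; 0 18/13 -15/26 -9; 0 -10/13 -24/13 8; 0 0 0 1]
T4·…·T1 = [-3 0 0 -15; 0 18/13 -15/26 -9; 0 -28/13 -33/26 17; 0 0 0 1]
T5·…·T1 = [-3 0 0 -15; 0 18/13 -15/26 -9; 3 -28/13 -33/26 32; 0 0 0 1]
T6·…·T1 = [3 0 0 15; 0 18/13 -15/26 -9; 3 -28/13 -33/26 32; 0 0 0 1]

T = [3 0 0 15; 0 18/13 -15/26 -9; 3 -28/13 -33/26 32; 0 0 0 1]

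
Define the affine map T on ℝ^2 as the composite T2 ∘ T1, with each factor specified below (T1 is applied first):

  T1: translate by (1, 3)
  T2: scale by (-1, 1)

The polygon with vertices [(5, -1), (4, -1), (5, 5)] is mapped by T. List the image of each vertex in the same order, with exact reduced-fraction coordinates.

T1 translate by (1, 3): (5, -1) → (6, 2); (4, -1) → (5, 2); (5, 5) → (6, 8)
T2 scale by (-1, 1): (6, 2) → (-6, 2); (5, 2) → (-5, 2); (6, 8) → (-6, 8)

image vertices: (-6, 2), (-5, 2), (-6, 8)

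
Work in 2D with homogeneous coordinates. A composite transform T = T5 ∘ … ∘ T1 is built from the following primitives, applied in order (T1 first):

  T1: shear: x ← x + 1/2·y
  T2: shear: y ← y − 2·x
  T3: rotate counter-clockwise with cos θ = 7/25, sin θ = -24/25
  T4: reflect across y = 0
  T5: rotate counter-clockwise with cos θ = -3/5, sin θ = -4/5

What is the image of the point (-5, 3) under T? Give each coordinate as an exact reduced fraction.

T(p) = (-101/10, -16/5)

T1 shear: x ← x + 1/2·y: (-5, 3) → (-7/2, 3)
T2 shear: y ← y − 2·x: (-7/2, 3) → (-7/2, 10)
T3 rotate counter-clockwise with cos θ = 7/25, sin θ = -24/25: (-7/2, 10) → (431/50, 154/25)
T4 reflect across y = 0: (431/50, 154/25) → (431/50, -154/25)
T5 rotate counter-clockwise with cos θ = -3/5, sin θ = -4/5: (431/50, -154/25) → (-101/10, -16/5)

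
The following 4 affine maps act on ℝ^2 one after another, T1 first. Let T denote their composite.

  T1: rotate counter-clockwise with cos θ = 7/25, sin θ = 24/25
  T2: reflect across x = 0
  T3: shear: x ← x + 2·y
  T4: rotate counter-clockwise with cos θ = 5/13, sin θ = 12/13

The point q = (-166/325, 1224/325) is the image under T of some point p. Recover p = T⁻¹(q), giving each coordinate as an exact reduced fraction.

p = (2, 0)

T1 = [7/25 -24/25 0; 24/25 7/25 0; 0 0 1]
T2·T1 = [-7/25 24/25 0; 24/25 7/25 0; 0 0 1]
T3·…·T1 = [41/25 38/25 0; 24/25 7/25 0; 0 0 1]
T4·…·T1 = [-83/325 106/325 0; 612/325 491/325 0; 0 0 1]
det M = -1; M⁻¹ = [-491/325 106/325 0; 612/325 83/325 0; 0 0 1]
M⁻¹ · (-166/325, 1224/325)ᵀ = (2, 0)ᵀ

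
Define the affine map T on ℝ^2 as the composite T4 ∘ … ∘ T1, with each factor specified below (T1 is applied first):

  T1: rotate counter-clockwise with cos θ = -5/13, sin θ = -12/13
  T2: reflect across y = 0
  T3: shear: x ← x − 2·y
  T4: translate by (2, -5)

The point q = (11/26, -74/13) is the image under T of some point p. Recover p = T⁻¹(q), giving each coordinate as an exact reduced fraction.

p = (1/2, -3)

T1 = [-5/13 12/13 0; -12/13 -5/13 0; 0 0 1]
T2·T1 = [-5/13 12/13 0; 12/13 5/13 0; 0 0 1]
T3·…·T1 = [-29/13 2/13 0; 12/13 5/13 0; 0 0 1]
T4·…·T1 = [-29/13 2/13 2; 12/13 5/13 -5; 0 0 1]
det M = -1; M⁻¹ = [-5/13 2/13 20/13; 12/13 29/13 121/13; 0 0 1]
M⁻¹ · (11/26, -74/13)ᵀ = (1/2, -3)ᵀ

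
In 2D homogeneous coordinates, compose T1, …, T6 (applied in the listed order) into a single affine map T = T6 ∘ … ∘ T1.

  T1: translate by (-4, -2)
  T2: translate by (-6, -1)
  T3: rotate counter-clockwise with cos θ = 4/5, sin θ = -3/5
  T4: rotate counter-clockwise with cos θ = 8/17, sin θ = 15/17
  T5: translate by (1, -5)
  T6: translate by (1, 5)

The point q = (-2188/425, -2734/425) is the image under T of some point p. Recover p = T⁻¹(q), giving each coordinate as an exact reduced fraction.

p = (4/5, 1/5)

T1 = [1 0 -4; 0 1 -2; 0 0 1]
T2·T1 = [1 0 -10; 0 1 -3; 0 0 1]
T3·…·T1 = [4/5 3/5 -49/5; -3/5 4/5 18/5; 0 0 1]
T4·…·T1 = [77/85 -36/85 -662/85; 36/85 77/85 -591/85; 0 0 1]
T5·…·T1 = [77/85 -36/85 -577/85; 36/85 77/85 -1016/85; 0 0 1]
T6·…·T1 = [77/85 -36/85 -492/85; 36/85 77/85 -591/85; 0 0 1]
det M = 1; M⁻¹ = [77/85 36/85 696/85; -36/85 77/85 327/85; 0 0 1]
M⁻¹ · (-2188/425, -2734/425)ᵀ = (4/5, 1/5)ᵀ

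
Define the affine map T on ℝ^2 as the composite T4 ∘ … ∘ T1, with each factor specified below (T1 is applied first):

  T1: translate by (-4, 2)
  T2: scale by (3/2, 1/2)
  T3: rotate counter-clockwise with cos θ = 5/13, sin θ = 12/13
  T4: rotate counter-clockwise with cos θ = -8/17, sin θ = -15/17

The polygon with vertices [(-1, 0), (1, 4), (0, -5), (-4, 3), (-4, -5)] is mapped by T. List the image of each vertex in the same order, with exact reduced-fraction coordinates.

image vertices: (-879/221, 2845/442), (-9/17, 183/34), (-129/26, 48/13), (-2505/442, 2402/221), (-3873/442, 1842/221)

T1 translate by (-4, 2): (-1, 0) → (-5, 2); (1, 4) → (-3, 6); (0, -5) → (-4, -3); (-4, 3) → (-8, 5); (-4, -5) → (-8, -3)
T2 scale by (3/2, 1/2): (-5, 2) → (-15/2, 1); (-3, 6) → (-9/2, 3); (-4, -3) → (-6, -3/2); (-8, 5) → (-12, 5/2); (-8, -3) → (-12, -3/2)
T3 rotate counter-clockwise with cos θ = 5/13, sin θ = 12/13: (-15/2, 1) → (-99/26, -85/13); (-9/2, 3) → (-9/2, -3); (-6, -3/2) → (-12/13, -159/26); (-12, 5/2) → (-90/13, -263/26); (-12, -3/2) → (-42/13, -303/26)
T4 rotate counter-clockwise with cos θ = -8/17, sin θ = -15/17: (-99/26, -85/13) → (-879/221, 2845/442); (-9/2, -3) → (-9/17, 183/34); (-12/13, -159/26) → (-129/26, 48/13); (-90/13, -263/26) → (-2505/442, 2402/221); (-42/13, -303/26) → (-3873/442, 1842/221)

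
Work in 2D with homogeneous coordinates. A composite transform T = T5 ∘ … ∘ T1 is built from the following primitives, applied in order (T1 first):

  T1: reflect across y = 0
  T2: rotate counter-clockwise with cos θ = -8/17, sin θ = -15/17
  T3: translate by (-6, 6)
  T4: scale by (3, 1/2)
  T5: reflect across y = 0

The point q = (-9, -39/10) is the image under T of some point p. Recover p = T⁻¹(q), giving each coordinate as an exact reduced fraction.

T1 = [1 0 0; 0 -1 0; 0 0 1]
T2·T1 = [-8/17 -15/17 0; -15/17 8/17 0; 0 0 1]
T3·…·T1 = [-8/17 -15/17 -6; -15/17 8/17 6; 0 0 1]
T4·…·T1 = [-24/17 -45/17 -18; -15/34 4/17 3; 0 0 1]
T5·…·T1 = [-24/17 -45/17 -18; 15/34 -4/17 -3; 0 0 1]
det M = 3/2; M⁻¹ = [-8/51 30/17 42/17; -5/17 -16/17 -138/17; 0 0 1]
M⁻¹ · (-9, -39/10)ᵀ = (-3, -9/5)ᵀ

p = (-3, -9/5)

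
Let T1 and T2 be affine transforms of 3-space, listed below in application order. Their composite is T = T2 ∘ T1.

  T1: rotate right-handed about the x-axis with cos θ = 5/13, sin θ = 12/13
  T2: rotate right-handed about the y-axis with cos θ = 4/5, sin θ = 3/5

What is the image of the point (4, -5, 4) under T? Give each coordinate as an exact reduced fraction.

T1 rotate right-handed about the x-axis with cos θ = 5/13, sin θ = 12/13: (4, -5, 4) → (4, -73/13, -40/13)
T2 rotate right-handed about the y-axis with cos θ = 4/5, sin θ = 3/5: (4, -73/13, -40/13) → (88/65, -73/13, -316/65)

T(p) = (88/65, -73/13, -316/65)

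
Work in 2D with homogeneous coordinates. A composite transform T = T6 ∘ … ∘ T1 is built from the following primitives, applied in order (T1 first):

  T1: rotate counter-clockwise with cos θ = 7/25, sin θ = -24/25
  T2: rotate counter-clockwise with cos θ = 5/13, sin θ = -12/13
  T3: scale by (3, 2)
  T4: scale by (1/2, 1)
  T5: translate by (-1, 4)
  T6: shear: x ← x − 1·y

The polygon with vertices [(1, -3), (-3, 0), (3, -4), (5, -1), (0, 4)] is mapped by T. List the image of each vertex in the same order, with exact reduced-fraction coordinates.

image vertices: (-1613/130, 482/65), (-3421/650, 2524/325), (-383/26, 84/13), (-353/50, -18/25), (1623/325, -724/325)

T1 rotate counter-clockwise with cos θ = 7/25, sin θ = -24/25: (1, -3) → (-13/5, -9/5); (-3, 0) → (-21/25, 72/25); (3, -4) → (-3, -4); (5, -1) → (11/25, -127/25); (0, 4) → (96/25, 28/25)
T2 rotate counter-clockwise with cos θ = 5/13, sin θ = -12/13: (-13/5, -9/5) → (-173/65, 111/65); (-21/25, 72/25) → (759/325, 612/325); (-3, -4) → (-63/13, 16/13); (11/25, -127/25) → (-113/25, -59/25); (96/25, 28/25) → (816/325, -1012/325)
T3 scale by (3, 2): (-173/65, 111/65) → (-519/65, 222/65); (759/325, 612/325) → (2277/325, 1224/325); (-63/13, 16/13) → (-189/13, 32/13); (-113/25, -59/25) → (-339/25, -118/25); (816/325, -1012/325) → (2448/325, -2024/325)
T4 scale by (1/2, 1): (-519/65, 222/65) → (-519/130, 222/65); (2277/325, 1224/325) → (2277/650, 1224/325); (-189/13, 32/13) → (-189/26, 32/13); (-339/25, -118/25) → (-339/50, -118/25); (2448/325, -2024/325) → (1224/325, -2024/325)
T5 translate by (-1, 4): (-519/130, 222/65) → (-649/130, 482/65); (2277/650, 1224/325) → (1627/650, 2524/325); (-189/26, 32/13) → (-215/26, 84/13); (-339/50, -118/25) → (-389/50, -18/25); (1224/325, -2024/325) → (899/325, -724/325)
T6 shear: x ← x − 1·y: (-649/130, 482/65) → (-1613/130, 482/65); (1627/650, 2524/325) → (-3421/650, 2524/325); (-215/26, 84/13) → (-383/26, 84/13); (-389/50, -18/25) → (-353/50, -18/25); (899/325, -724/325) → (1623/325, -724/325)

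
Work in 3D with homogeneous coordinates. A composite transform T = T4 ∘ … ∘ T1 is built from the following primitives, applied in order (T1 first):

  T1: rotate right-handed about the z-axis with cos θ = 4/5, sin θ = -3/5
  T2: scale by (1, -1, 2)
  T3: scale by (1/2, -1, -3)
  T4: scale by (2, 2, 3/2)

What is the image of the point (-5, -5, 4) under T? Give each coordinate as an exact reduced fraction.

T1 rotate right-handed about the z-axis with cos θ = 4/5, sin θ = -3/5: (-5, -5, 4) → (-7, -1, 4)
T2 scale by (1, -1, 2): (-7, -1, 4) → (-7, 1, 8)
T3 scale by (1/2, -1, -3): (-7, 1, 8) → (-7/2, -1, -24)
T4 scale by (2, 2, 3/2): (-7/2, -1, -24) → (-7, -2, -36)

T(p) = (-7, -2, -36)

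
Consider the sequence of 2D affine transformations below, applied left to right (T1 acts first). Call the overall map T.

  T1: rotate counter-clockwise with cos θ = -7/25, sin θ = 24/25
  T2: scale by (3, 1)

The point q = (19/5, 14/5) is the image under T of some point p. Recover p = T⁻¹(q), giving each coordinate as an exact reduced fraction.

T1 = [-7/25 -24/25 0; 24/25 -7/25 0; 0 0 1]
T2·T1 = [-21/25 -72/25 0; 24/25 -7/25 0; 0 0 1]
det M = 3; M⁻¹ = [-7/75 24/25 0; -8/25 -7/25 0; 0 0 1]
M⁻¹ · (19/5, 14/5)ᵀ = (7/3, -2)ᵀ

p = (7/3, -2)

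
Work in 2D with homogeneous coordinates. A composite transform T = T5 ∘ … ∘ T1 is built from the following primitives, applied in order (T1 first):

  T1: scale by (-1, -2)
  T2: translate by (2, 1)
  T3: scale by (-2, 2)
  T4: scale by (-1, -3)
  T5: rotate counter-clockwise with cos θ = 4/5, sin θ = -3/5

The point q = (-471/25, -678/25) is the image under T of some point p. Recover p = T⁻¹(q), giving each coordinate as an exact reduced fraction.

T1 = [-1 0 0; 0 -2 0; 0 0 1]
T2·T1 = [-1 0 2; 0 -2 1; 0 0 1]
T3·…·T1 = [2 0 -4; 0 -4 2; 0 0 1]
T4·…·T1 = [-2 0 4; 0 12 -6; 0 0 1]
T5·…·T1 = [-8/5 36/5 -2/5; 6/5 48/5 -36/5; 0 0 1]
det M = -24; M⁻¹ = [-2/5 3/10 2; 1/20 1/15 1/2; 0 0 1]
M⁻¹ · (-471/25, -678/25)ᵀ = (7/5, -9/4)ᵀ

p = (7/5, -9/4)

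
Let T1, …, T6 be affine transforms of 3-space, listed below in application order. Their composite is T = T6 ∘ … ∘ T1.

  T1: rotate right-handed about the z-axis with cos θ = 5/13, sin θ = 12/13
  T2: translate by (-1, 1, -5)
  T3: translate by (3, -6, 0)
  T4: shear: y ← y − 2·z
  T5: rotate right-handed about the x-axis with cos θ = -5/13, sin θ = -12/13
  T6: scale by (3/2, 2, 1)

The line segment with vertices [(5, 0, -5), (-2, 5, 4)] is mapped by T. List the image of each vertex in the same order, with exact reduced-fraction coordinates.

T1 rotate right-handed about the z-axis with cos θ = 5/13, sin θ = 12/13: (5, 0, -5) → (25/13, 60/13, -5); (-2, 5, 4) → (-70/13, 1/13, 4)
T2 translate by (-1, 1, -5): (25/13, 60/13, -5) → (12/13, 73/13, -10); (-70/13, 1/13, 4) → (-83/13, 14/13, -1)
T3 translate by (3, -6, 0): (12/13, 73/13, -10) → (51/13, -5/13, -10); (-83/13, 14/13, -1) → (-44/13, -64/13, -1)
T4 shear: y ← y − 2·z: (51/13, -5/13, -10) → (51/13, 255/13, -10); (-44/13, -64/13, -1) → (-44/13, -38/13, -1)
T5 rotate right-handed about the x-axis with cos θ = -5/13, sin θ = -12/13: (51/13, 255/13, -10) → (51/13, -2835/169, -2410/169); (-44/13, -38/13, -1) → (-44/13, 34/169, 521/169)
T6 scale by (3/2, 2, 1): (51/13, -2835/169, -2410/169) → (153/26, -5670/169, -2410/169); (-44/13, 34/169, 521/169) → (-66/13, 68/169, 521/169)

image vertices: (153/26, -5670/169, -2410/169), (-66/13, 68/169, 521/169)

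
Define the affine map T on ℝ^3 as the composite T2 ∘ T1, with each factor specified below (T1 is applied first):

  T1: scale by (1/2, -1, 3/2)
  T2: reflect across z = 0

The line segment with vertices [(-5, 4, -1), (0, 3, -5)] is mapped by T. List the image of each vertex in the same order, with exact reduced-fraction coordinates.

image vertices: (-5/2, -4, 3/2), (0, -3, 15/2)

T1 scale by (1/2, -1, 3/2): (-5, 4, -1) → (-5/2, -4, -3/2); (0, 3, -5) → (0, -3, -15/2)
T2 reflect across z = 0: (-5/2, -4, -3/2) → (-5/2, -4, 3/2); (0, -3, -15/2) → (0, -3, 15/2)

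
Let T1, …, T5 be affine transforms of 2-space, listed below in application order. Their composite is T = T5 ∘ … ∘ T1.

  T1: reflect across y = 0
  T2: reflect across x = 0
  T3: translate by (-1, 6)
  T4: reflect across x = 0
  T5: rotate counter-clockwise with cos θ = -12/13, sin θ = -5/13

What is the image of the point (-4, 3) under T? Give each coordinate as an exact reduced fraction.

T(p) = (51/13, -21/13)

T1 reflect across y = 0: (-4, 3) → (-4, -3)
T2 reflect across x = 0: (-4, -3) → (4, -3)
T3 translate by (-1, 6): (4, -3) → (3, 3)
T4 reflect across x = 0: (3, 3) → (-3, 3)
T5 rotate counter-clockwise with cos θ = -12/13, sin θ = -5/13: (-3, 3) → (51/13, -21/13)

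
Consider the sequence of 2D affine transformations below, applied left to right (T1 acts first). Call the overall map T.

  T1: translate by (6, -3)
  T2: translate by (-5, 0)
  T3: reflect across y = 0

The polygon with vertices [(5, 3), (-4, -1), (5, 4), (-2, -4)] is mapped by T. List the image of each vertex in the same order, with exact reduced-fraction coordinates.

T1 translate by (6, -3): (5, 3) → (11, 0); (-4, -1) → (2, -4); (5, 4) → (11, 1); (-2, -4) → (4, -7)
T2 translate by (-5, 0): (11, 0) → (6, 0); (2, -4) → (-3, -4); (11, 1) → (6, 1); (4, -7) → (-1, -7)
T3 reflect across y = 0: (6, 0) → (6, 0); (-3, -4) → (-3, 4); (6, 1) → (6, -1); (-1, -7) → (-1, 7)

image vertices: (6, 0), (-3, 4), (6, -1), (-1, 7)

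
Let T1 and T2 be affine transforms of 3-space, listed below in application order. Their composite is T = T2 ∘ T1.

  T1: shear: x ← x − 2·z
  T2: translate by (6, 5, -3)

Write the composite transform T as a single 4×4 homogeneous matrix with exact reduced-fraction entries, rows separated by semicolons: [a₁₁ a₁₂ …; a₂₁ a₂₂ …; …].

T1 = [1 0 -2 0; 0 1 0 0; 0 0 1 0; 0 0 0 1]
T2·T1 = [1 0 -2 6; 0 1 0 5; 0 0 1 -3; 0 0 0 1]

T = [1 0 -2 6; 0 1 0 5; 0 0 1 -3; 0 0 0 1]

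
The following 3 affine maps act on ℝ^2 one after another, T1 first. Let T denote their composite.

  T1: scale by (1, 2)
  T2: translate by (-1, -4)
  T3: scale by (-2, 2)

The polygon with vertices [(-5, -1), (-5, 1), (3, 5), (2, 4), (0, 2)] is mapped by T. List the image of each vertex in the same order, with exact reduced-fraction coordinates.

T1 scale by (1, 2): (-5, -1) → (-5, -2); (-5, 1) → (-5, 2); (3, 5) → (3, 10); (2, 4) → (2, 8); (0, 2) → (0, 4)
T2 translate by (-1, -4): (-5, -2) → (-6, -6); (-5, 2) → (-6, -2); (3, 10) → (2, 6); (2, 8) → (1, 4); (0, 4) → (-1, 0)
T3 scale by (-2, 2): (-6, -6) → (12, -12); (-6, -2) → (12, -4); (2, 6) → (-4, 12); (1, 4) → (-2, 8); (-1, 0) → (2, 0)

image vertices: (12, -12), (12, -4), (-4, 12), (-2, 8), (2, 0)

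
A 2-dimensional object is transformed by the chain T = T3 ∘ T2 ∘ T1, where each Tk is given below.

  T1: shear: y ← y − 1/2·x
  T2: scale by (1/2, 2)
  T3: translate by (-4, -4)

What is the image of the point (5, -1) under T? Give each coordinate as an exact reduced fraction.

T(p) = (-3/2, -11)

T1 shear: y ← y − 1/2·x: (5, -1) → (5, -7/2)
T2 scale by (1/2, 2): (5, -7/2) → (5/2, -7)
T3 translate by (-4, -4): (5/2, -7) → (-3/2, -11)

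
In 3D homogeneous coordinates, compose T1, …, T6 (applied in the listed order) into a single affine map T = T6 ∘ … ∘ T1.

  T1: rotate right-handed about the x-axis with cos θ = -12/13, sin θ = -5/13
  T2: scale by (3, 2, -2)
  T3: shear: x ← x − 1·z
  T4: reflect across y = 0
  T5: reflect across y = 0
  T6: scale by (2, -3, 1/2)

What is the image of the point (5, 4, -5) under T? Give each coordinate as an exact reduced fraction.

T(p) = (550/13, 438/13, -40/13)

T1 rotate right-handed about the x-axis with cos θ = -12/13, sin θ = -5/13: (5, 4, -5) → (5, -73/13, 40/13)
T2 scale by (3, 2, -2): (5, -73/13, 40/13) → (15, -146/13, -80/13)
T3 shear: x ← x − 1·z: (15, -146/13, -80/13) → (275/13, -146/13, -80/13)
T4 reflect across y = 0: (275/13, -146/13, -80/13) → (275/13, 146/13, -80/13)
T5 reflect across y = 0: (275/13, 146/13, -80/13) → (275/13, -146/13, -80/13)
T6 scale by (2, -3, 1/2): (275/13, -146/13, -80/13) → (550/13, 438/13, -40/13)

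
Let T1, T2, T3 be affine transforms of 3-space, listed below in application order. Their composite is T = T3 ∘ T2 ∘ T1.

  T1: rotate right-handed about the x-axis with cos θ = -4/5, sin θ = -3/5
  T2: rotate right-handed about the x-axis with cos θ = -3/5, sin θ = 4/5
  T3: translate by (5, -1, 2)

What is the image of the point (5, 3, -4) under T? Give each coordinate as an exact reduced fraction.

T(p) = (10, 19/25, -67/25)

T1 rotate right-handed about the x-axis with cos θ = -4/5, sin θ = -3/5: (5, 3, -4) → (5, -24/5, 7/5)
T2 rotate right-handed about the x-axis with cos θ = -3/5, sin θ = 4/5: (5, -24/5, 7/5) → (5, 44/25, -117/25)
T3 translate by (5, -1, 2): (5, 44/25, -117/25) → (10, 19/25, -67/25)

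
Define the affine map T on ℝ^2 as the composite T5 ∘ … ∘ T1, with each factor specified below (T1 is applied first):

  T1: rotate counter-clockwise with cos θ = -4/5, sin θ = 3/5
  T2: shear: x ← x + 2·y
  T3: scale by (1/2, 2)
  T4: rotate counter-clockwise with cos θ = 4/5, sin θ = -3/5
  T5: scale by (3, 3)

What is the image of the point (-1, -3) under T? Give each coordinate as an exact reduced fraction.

T(p) = (348/25, 153/50)

T1 rotate counter-clockwise with cos θ = -4/5, sin θ = 3/5: (-1, -3) → (13/5, 9/5)
T2 shear: x ← x + 2·y: (13/5, 9/5) → (31/5, 9/5)
T3 scale by (1/2, 2): (31/5, 9/5) → (31/10, 18/5)
T4 rotate counter-clockwise with cos θ = 4/5, sin θ = -3/5: (31/10, 18/5) → (116/25, 51/50)
T5 scale by (3, 3): (116/25, 51/50) → (348/25, 153/50)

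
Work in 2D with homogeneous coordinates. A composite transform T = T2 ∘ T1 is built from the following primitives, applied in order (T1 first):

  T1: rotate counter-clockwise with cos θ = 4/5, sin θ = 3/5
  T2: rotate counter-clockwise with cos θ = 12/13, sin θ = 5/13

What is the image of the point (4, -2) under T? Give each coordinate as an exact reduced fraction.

T1 rotate counter-clockwise with cos θ = 4/5, sin θ = 3/5: (4, -2) → (22/5, 4/5)
T2 rotate counter-clockwise with cos θ = 12/13, sin θ = 5/13: (22/5, 4/5) → (244/65, 158/65)

T(p) = (244/65, 158/65)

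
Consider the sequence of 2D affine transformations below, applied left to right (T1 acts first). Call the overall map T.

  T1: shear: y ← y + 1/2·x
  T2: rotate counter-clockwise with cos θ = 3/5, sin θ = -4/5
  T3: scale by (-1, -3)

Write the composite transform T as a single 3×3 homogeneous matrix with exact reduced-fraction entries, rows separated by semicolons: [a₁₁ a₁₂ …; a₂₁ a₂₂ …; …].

T1 = [1 0 0; 1/2 1 0; 0 0 1]
T2·T1 = [1 4/5 0; -1/2 3/5 0; 0 0 1]
T3·…·T1 = [-1 -4/5 0; 3/2 -9/5 0; 0 0 1]

T = [-1 -4/5 0; 3/2 -9/5 0; 0 0 1]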